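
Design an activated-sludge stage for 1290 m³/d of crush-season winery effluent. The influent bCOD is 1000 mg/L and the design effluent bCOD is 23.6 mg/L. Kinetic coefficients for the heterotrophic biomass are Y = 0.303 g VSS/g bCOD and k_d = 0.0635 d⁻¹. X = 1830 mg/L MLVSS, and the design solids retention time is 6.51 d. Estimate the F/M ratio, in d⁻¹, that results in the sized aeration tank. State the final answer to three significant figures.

Steady-state biomass mass balance: V·X·(1 + k_d·θ_c) = Y·Q·(S₀ − S)·θ_c, so V = 0.303 × 1290 × (1000 − 23.6) × 6.51 / [1830 × (1 + 0.0635 × 6.51)] = 2.48×10^6 / 2586 = 960.6 m³.
F/M = Q·S₀ / (V·X) = 1290 × 1000 / (960.6 × 1830) = 0.7339 g bCOD·(g VSS·d)⁻¹.

F/M ≈ 0.734 d⁻¹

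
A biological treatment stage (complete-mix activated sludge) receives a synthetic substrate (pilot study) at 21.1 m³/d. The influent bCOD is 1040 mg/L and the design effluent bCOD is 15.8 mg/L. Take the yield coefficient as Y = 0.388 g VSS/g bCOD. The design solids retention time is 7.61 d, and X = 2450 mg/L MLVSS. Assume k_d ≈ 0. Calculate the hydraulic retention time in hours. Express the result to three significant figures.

Biomass mass balance (decay neglected): V·X = Y·Q·(S₀ − S)·θ_c, so V = 0.388 × 21.1 × (1040 − 15.8) × 7.61 / 2450 = 26.04 m³.
Hydraulic retention time τ = V/Q = 26.04 / 21.1 = 1.234 d = 29.62 h.

τ ≈ 29.6 h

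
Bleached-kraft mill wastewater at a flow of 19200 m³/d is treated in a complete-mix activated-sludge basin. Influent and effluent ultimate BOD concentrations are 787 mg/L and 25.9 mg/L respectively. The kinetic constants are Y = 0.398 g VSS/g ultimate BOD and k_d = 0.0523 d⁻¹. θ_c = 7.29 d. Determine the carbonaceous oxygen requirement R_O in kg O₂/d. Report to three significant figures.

The observed yield is Y_obs = Y/(1 + k_d·θ_c) = 0.398 / (1 + 0.0523 × 7.29) = 0.398 / 1.381 = 0.2881 g VSS per g ultimate BOD removed.
Mass of ultimate BOD removed per day: Q(S₀ − S) = 19200 × 761.1 g/m³ = 14613 kg/d.
Biomass synthesised: P_X = Y_obs × 14613 = 4211 kg VSS/d.
Carbonaceous O₂ demand = substrate oxidised − cell-mass equivalent = 14613 − 1.42 × 4211 = 8634 kg O₂/d.

R_O ≈ 8630 kg O₂/d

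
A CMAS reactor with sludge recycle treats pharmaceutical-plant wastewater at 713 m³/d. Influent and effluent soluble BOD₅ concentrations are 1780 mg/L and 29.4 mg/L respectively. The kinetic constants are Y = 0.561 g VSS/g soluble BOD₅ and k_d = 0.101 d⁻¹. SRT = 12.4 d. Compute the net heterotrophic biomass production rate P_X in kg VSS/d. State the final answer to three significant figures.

P_X ≈ 311 kg VSS/d

The observed yield is Y_obs = Y/(1 + k_d·θ_c) = 0.561 / (1 + 0.101 × 12.4) = 0.561 / 2.252 = 0.2491 g VSS per g soluble BOD₅ removed.
Mass of soluble BOD₅ removed per day: Q(S₀ − S) = 713 × 1751 g/m³ = 1248 kg/d.
Biomass produced: P_X = Y_obs·Q·ΔS = 0.2491 × 1248 ≈ 310.9 kg VSS/d.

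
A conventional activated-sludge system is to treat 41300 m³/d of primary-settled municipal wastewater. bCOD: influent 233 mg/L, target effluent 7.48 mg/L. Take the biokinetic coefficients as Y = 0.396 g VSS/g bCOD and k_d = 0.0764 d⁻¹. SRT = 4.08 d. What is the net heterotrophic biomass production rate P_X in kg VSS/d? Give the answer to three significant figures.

The observed yield is Y_obs = Y/(1 + k_d·θ_c) = 0.396 / (1 + 0.0764 × 4.08) = 0.396 / 1.312 = 0.3019 g VSS per g bCOD removed.
Mass of bCOD removed per day: Q(S₀ − S) = 41300 × 225.5 g/m³ = 9314 kg/d.
Biomass produced: P_X = Y_obs·Q·ΔS = 0.3019 × 9314 ≈ 2812 kg VSS/d.

P_X ≈ 2810 kg VSS/d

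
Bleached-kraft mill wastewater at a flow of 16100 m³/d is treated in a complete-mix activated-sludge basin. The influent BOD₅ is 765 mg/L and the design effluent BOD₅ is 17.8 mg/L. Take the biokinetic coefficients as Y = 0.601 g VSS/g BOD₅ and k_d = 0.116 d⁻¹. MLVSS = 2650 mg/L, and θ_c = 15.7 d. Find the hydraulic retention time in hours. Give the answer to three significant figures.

Rearranging the biomass balance for a CMAS with decay, V = Y·Q·ΔS·θ_c / [X·(1+k_d θ_c)] = 0.601 × 16100 × (765 − 17.8) × 15.7 / [2650 × (1 + 0.116 × 15.7)] = 1.14×10^8 / 7476 = 15183 m³.
HRT = V/Q = 15183 m³ / 16100 m³·d⁻¹ = 0.9430 d × 24 = 22.63 h.

τ ≈ 22.6 h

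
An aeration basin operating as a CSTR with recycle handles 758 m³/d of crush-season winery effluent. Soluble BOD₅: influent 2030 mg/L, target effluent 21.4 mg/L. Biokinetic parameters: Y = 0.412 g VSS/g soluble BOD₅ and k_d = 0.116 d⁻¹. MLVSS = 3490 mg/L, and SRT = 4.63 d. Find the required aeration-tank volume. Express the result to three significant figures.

V ≈ 541 m³

Steady-state biomass mass balance: V·X·(1 + k_d·θ_c) = Y·Q·(S₀ − S)·θ_c, so V = 0.412 × 758 × (2030 − 21.4) × 4.63 / [3490 × (1 + 0.116 × 4.63)] = 2.9×10^6 / 5364 = 541.4 m³.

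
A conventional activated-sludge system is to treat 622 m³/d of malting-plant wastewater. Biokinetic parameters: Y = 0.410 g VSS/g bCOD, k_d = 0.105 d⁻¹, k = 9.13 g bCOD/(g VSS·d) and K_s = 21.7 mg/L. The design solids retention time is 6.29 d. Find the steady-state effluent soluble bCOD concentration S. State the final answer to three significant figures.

Effluent substrate depends only on kinetics and SRT: S = K_s(1 + k_d θ_c) / [θ_c(Yk − k_d) − 1] = 21.7 × (1 + 0.105 × 6.29) / [6.29 × (0.410 × 9.13 − 0.105) − 1] = 36.03 / 21.88 = 1.646 mg/L.

S ≈ 1.65 mg/L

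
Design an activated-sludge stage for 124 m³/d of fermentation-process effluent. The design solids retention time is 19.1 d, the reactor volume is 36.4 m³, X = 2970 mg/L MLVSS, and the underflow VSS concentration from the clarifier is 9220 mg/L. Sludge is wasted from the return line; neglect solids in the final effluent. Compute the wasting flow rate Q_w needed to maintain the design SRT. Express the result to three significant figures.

Q_w ≈ 0.614 m³/d

Q_w = (V·X)/(θ_c X_r) = 36.40 × 2970 / (19.1 × 9220) = 0.6139 m³/d.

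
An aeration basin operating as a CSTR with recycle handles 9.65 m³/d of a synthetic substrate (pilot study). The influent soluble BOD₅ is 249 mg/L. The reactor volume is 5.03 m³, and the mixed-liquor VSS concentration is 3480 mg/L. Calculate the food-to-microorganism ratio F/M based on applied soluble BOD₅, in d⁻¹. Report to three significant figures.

F/M = Q·S₀ / (V·X) = 9.65 × 249 / (5.030 × 3480) = 0.1373 g soluble BOD₅·(g VSS·d)⁻¹.

F/M ≈ 0.137 d⁻¹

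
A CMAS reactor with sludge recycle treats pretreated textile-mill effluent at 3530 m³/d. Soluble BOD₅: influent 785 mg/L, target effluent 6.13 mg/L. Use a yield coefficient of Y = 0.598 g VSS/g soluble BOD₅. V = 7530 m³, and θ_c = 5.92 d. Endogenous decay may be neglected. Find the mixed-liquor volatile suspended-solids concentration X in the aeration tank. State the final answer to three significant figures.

X ≈ 1290 mg/L

X = Y·Q·ΔS·θ_c / V = 0.598 × 3530 × (785 − 6.13) × 5.92 / 7530 = 1293 mg/L.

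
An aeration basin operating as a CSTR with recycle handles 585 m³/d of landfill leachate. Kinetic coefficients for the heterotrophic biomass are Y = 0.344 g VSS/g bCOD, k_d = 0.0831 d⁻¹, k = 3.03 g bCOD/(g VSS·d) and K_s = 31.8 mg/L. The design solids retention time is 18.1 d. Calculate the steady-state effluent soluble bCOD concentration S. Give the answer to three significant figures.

From the Monod/SRT balance for a CMAS, S = K_s·(1+k_d θ_c)/[θ_c·(Y k − k_d) − 1] = 31.8 × (1 + 0.0831 × 18.1) / [18.1 × (0.344 × 3.03 − 0.0831) − 1] = 79.63 / 16.36 = 4.867 mg/L.

S ≈ 4.87 mg/L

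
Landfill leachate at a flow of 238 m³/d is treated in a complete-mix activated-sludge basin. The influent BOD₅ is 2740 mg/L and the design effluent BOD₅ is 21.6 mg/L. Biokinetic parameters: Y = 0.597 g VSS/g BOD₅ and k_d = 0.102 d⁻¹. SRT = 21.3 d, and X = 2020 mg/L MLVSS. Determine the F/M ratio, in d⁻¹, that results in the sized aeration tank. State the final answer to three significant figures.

Rearranging the biomass balance for a CMAS with decay, V = Y·Q·ΔS·θ_c / [X·(1+k_d θ_c)] = 0.597 × 238 × (2740 − 21.6) × 21.3 / [2020 × (1 + 0.102 × 21.3)] = 8.23×10^6 / 6409 = 1284 m³.
Food-to-microorganism ratio F/M = Q S₀ / (V X) = 238 × 2740 / (1284 × 2020) = 0.2515 d⁻¹.

F/M ≈ 0.251 d⁻¹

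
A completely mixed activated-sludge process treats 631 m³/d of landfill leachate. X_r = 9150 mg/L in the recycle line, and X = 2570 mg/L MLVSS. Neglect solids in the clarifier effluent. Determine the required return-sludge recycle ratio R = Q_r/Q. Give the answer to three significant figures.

Solids balance on the clarifier gives (1+R)X = R·X_r, so R = X/(X_r − X) = 2570 / (9150 − 2570) = 0.3906.

R ≈ 0.391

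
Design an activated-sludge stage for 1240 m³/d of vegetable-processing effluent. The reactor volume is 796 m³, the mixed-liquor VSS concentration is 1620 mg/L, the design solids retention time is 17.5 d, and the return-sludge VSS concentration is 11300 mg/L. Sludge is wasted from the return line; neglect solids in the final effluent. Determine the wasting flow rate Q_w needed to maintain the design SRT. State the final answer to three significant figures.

Wasting from the return line (neglecting effluent solids): Q_w = V·X / (θ_c·X_r) = 796.0 × 1620 / (17.5 × 11300) = 6.521 m³/d.

Q_w ≈ 6.52 m³/d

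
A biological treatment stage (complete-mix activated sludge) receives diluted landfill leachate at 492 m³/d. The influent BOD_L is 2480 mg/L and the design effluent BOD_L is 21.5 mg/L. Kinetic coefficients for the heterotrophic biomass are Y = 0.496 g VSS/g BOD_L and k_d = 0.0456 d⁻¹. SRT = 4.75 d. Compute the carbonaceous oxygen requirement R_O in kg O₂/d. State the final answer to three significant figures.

Y_obs = Y / (1 + k_d θ_c) = 0.496 / (1 + 0.0456 × 4.75) = 0.496 / 1.217 = 0.4077.
Mass of BOD_L removed per day: Q(S₀ − S) = 492 × 2458 g/m³ = 1210 kg/d.
Net sludge production P_X = 0.4077 × 1210 = 493.1 kg VSS/d.
R_O = Q·(S₀ − S) − 1.42·P_X = 1210 − 1.42 × 493.1 = 509.3 kg O₂/d.

R_O ≈ 509 kg O₂/d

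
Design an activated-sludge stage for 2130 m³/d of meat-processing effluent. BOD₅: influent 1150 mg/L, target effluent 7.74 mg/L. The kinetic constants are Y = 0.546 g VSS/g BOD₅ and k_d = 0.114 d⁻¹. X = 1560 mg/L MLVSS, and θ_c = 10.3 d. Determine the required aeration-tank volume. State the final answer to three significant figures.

Rearranging the biomass balance for a CMAS with decay, V = Y·Q·ΔS·θ_c / [X·(1+k_d θ_c)] = 0.546 × 2130 × (1150 − 7.74) × 10.3 / [1560 × (1 + 0.114 × 10.3)] = 1.37×10^7 / 3392 = 4034 m³.

V ≈ 4030 m³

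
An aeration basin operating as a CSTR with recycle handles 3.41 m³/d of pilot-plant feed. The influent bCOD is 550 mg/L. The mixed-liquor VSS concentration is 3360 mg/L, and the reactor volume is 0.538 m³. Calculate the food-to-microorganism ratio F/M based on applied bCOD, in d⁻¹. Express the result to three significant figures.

F/M ≈ 1.04 d⁻¹

F/M = Q·S₀ / (V·X) = 3.41 × 550 / (0.5380 × 3360) = 1.038 g bCOD·(g VSS·d)⁻¹.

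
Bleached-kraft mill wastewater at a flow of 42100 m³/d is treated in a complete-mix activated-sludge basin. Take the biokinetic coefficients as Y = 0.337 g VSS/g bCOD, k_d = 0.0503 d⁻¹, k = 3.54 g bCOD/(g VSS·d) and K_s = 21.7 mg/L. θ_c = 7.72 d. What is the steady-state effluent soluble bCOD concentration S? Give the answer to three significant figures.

Effluent substrate depends only on kinetics and SRT: S = K_s(1 + k_d θ_c) / [θ_c(Yk − k_d) − 1] = 21.7 × (1 + 0.0503 × 7.72) / [7.72 × (0.337 × 3.54 − 0.0503) − 1] = 30.13 / 7.821 = 3.852 mg/L.

S ≈ 3.85 mg/L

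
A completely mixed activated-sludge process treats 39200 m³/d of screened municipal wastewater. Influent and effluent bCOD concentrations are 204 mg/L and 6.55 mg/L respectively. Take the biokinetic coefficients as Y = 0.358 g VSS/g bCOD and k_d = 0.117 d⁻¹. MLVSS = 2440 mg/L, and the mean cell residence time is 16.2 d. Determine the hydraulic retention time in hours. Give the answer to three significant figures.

Rearranging the biomass balance for a CMAS with decay, V = Y·Q·ΔS·θ_c / [X·(1+k_d θ_c)] = 0.358 × 39200 × (204 − 6.55) × 16.2 / [2440 × (1 + 0.117 × 16.2)] = 4.49×10^7 / 7065 = 6354 m³.
Hydraulic retention time τ = V/Q = 6354 / 39200 = 0.1621 d = 3.890 h.

τ ≈ 3.89 h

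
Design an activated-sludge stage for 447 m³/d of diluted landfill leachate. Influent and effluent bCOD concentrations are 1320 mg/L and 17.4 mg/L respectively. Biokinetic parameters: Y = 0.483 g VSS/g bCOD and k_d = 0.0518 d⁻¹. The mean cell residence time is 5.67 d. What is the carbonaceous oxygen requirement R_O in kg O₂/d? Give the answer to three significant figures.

Correct the yield for decay: Y_obs = Y/(1 + k_d θ_c) = 0.483 / (1 + 0.0518 × 5.67) = 0.483 / 1.294 = 0.3733.
ΔS = 1320 − 17.4 = 1303 mg/L, so the substrate removal rate is 447 × 1303/1000 = 582.3 kg bCOD/d.
Biomass synthesised: P_X = Y_obs × 582.3 = 217.4 kg VSS/d.
R_O = Q·(S₀ − S) − 1.42·P_X = 582.3 − 1.42 × 217.4 = 273.6 kg O₂/d.

R_O ≈ 274 kg O₂/d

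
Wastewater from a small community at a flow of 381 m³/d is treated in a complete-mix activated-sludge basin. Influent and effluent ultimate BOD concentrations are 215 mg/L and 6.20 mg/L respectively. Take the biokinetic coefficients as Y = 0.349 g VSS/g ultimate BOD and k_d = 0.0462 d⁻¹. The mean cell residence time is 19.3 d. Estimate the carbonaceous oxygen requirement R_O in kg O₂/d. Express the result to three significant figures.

Observed yield with endogenous decay: Y_obs = Y / (1 + k_d·θ_c) = 0.349 / (1 + 0.0462 × 19.3) = 0.349 / 1.892 = 0.1845 g VSS/g ultimate BOD.
Q·(S₀ − S) = 381 × (215 − 6.20) × 10⁻³ = 79.55 kg/d removed.
P_X = Y_obs·Q·(S₀ − S) = 0.1845 × 79.55 = 14.68 kg VSS/d.
R_O = Q·(S₀ − S) − 1.42·P_X = 79.55 − 1.42 × 14.68 = 58.71 kg O₂/d.

R_O ≈ 58.7 kg O₂/d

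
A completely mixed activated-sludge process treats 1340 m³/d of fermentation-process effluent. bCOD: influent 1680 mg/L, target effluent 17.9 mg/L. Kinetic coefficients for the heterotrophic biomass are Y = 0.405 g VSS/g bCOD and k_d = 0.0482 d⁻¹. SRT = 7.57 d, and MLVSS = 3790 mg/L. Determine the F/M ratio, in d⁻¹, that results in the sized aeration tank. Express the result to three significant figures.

From the SRT design equation V = Y Q (S₀−S) θ_c / [X (1 + k_d θ_c)] = 0.405 × 1340 × (1680 − 17.9) × 7.57 / [3790 × (1 + 0.0482 × 7.57)] = 6.83×10^6 / 5173 = 1320 m³.
F/M = Q·S₀ / (V·X) = 1340 × 1680 / (1320 × 3790) = 0.4500 g bCOD·(g VSS·d)⁻¹.

F/M ≈ 0.450 d⁻¹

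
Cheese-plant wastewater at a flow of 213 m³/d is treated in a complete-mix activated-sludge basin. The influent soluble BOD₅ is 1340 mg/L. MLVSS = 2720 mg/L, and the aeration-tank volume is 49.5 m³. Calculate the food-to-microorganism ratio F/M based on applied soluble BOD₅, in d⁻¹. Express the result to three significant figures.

F/M = Q·S₀ / (V·X) = 213 × 1340 / (49.50 × 2720) = 2.120 g soluble BOD₅·(g VSS·d)⁻¹.

F/M ≈ 2.12 d⁻¹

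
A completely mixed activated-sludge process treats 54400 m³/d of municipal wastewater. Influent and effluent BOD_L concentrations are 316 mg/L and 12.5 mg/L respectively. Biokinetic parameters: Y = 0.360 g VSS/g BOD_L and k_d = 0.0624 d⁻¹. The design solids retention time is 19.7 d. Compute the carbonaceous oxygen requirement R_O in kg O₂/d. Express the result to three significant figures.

The observed yield is Y_obs = Y/(1 + k_d·θ_c) = 0.360 / (1 + 0.0624 × 19.7) = 0.360 / 2.229 = 0.1615 g VSS per g BOD_L removed.
Mass of BOD_L removed per day: Q(S₀ − S) = 54400 × 303.5 g/m³ = 16510 kg/d.
Biomass synthesised: P_X = Y_obs × 16510 = 2666 kg VSS/d.
R_O = Q·(S₀ − S) − 1.42·P_X = 16510 − 1.42 × 2666 = 12724 kg O₂/d.

R_O ≈ 12700 kg O₂/d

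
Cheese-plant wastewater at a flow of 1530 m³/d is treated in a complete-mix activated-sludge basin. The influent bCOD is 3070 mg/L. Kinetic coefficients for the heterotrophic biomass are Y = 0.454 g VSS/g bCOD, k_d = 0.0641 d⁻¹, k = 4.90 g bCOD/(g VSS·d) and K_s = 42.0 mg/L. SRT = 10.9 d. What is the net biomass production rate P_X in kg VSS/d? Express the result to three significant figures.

P_X ≈ 1250 kg VSS/d

From the Monod/SRT balance for a CMAS, S = K_s·(1+k_d θ_c)/[θ_c·(Y k − k_d) − 1] = 42.0 × (1 + 0.0641 × 10.9) / [10.9 × (0.454 × 4.90 − 0.0641) − 1] = 71.34 / 22.55 = 3.164 mg/L.
Observed yield with endogenous decay: Y_obs = Y / (1 + k_d·θ_c) = 0.454 / (1 + 0.0641 × 10.9) = 0.454 / 1.699 = 0.2673 g VSS/g bCOD.
Q·(S₀ − S) = 1530 × (3070 − 3.16) × 10⁻³ = 4692 kg/d removed.
P_X = Y_obs · Q(S₀ − S) = 0.2673 × 4692 = 1254 kg VSS/d.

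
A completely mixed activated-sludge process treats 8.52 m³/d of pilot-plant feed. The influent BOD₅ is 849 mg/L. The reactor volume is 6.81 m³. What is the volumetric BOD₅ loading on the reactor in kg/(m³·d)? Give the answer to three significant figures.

Volumetric loading L_v = Q·S₀ / V = 8.52 × 849 g/m³ / 6.810 m³ = 1062 g/(m³·d) = 1.062 kg BOD₅/(m³·d).

L_v ≈ 1.06 kg BOD₅/(m³·d)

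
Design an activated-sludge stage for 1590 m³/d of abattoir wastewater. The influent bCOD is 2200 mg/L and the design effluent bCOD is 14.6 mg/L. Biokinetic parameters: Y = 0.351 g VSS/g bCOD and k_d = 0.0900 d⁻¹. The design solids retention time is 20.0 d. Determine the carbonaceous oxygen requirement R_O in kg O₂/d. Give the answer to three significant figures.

Y_obs = Y / (1 + k_d θ_c) = 0.351 / (1 + 0.0900 × 20.0) = 0.351 / 2.800 = 0.1254.
Q·(S₀ − S) = 1590 × (2200 − 14.6) × 10⁻³ = 3475 kg/d removed.
Biomass synthesised: P_X = Y_obs × 3475 = 435.6 kg VSS/d.
R_O = Q·ΔS − 1.42 P_X = 3475 − 618.5 = 2856 kg O₂/d.

R_O ≈ 2860 kg O₂/d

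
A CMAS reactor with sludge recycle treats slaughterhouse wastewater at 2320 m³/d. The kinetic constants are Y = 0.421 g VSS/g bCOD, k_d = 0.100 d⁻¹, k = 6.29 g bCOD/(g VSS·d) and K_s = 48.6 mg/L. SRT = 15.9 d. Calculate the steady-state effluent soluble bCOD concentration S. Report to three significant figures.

From the Monod/SRT balance for a CMAS, S = K_s·(1+k_d θ_c)/[θ_c·(Y k − k_d) − 1] = 48.6 × (1 + 0.100 × 15.9) / [15.9 × (0.421 × 6.29 − 0.100) − 1] = 125.9 / 39.51 = 3.186 mg/L.

S ≈ 3.19 mg/L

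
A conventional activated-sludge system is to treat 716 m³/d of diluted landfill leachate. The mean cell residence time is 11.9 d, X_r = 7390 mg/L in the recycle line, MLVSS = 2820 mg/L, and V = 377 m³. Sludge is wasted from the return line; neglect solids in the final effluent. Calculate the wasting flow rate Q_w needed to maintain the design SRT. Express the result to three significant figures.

Wasting from the return line (neglecting effluent solids): Q_w = V·X / (θ_c·X_r) = 377.0 × 2820 / (11.9 × 7390) = 12.09 m³/d.

Q_w ≈ 12.1 m³/d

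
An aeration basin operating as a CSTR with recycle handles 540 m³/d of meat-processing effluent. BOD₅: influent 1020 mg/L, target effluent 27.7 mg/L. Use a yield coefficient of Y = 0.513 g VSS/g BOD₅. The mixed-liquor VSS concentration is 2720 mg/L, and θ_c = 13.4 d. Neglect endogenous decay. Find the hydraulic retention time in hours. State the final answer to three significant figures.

τ ≈ 60.2 h

V·X = Y·Q·ΔS·θ_c gives V = 0.513 × 540 × (1020 − 27.7) × 13.4 / 2720 = 1354 m³.
HRT = V/Q = 1354 m³ / 540 m³·d⁻¹ = 2.508 d × 24 = 60.19 h.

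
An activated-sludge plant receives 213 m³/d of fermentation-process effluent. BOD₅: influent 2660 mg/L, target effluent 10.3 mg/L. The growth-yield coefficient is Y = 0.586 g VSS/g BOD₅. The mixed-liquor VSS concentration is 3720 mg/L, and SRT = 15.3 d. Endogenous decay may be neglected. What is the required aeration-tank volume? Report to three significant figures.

With k_d = 0 the design equation reduces to V = Y Q (S₀−S) θ_c / X = 0.586 × 213 × (2660 − 10.3) × 15.3 / 3720 = 1360 m³.

V ≈ 1360 m³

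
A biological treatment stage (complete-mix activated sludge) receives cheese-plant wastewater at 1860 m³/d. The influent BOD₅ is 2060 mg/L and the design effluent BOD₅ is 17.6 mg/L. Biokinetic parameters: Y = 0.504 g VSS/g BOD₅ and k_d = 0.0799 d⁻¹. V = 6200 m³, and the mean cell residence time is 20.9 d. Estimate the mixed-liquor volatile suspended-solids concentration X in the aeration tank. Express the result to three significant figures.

X ≈ 2420 mg/L

X = Y·Q·ΔS·θ_c / [V·(1 + k_d θ_c)] = 0.504 × 1860 × (2060 − 17.6) × 20.9 / [6200 × (1 + 0.0799 × 20.9)] = 2417 mg/L.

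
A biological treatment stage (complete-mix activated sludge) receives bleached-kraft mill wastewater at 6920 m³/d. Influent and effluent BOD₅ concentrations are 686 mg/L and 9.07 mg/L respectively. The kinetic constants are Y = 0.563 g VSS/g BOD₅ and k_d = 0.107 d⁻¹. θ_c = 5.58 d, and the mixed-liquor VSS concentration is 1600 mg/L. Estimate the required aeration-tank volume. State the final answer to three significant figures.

V ≈ 5760 m³

From the SRT design equation V = Y Q (S₀−S) θ_c / [X (1 + k_d θ_c)] = 0.563 × 6920 × (686 − 9.07) × 5.58 / [1600 × (1 + 0.107 × 5.58)] = 1.47×10^7 / 2555 = 5759 m³.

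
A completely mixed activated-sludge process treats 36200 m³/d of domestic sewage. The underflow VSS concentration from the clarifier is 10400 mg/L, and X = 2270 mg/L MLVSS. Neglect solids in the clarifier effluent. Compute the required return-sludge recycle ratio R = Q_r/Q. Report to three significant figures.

R = Q_r/Q = X/(X_r − X) = 2270 / (10400 − 2270) = 0.2792.

R ≈ 0.279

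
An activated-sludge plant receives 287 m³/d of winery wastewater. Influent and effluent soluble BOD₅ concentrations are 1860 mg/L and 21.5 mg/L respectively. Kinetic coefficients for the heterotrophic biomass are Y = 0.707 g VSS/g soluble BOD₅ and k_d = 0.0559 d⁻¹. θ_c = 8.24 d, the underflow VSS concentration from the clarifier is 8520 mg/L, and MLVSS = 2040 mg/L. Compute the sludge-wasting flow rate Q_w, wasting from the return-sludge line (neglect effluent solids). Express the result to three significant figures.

From the SRT design equation V = Y Q (S₀−S) θ_c / [X (1 + k_d θ_c)] = 0.707 × 287 × (1860 − 21.5) × 8.24 / [2040 × (1 + 0.0559 × 8.24)] = 3.07×10^6 / 2980 = 1032 m³.
Q_w = (V·X)/(θ_c X_r) = 1032 × 2040 / (8.24 × 8520) = 29.98 m³/d.

Q_w ≈ 30.0 m³/d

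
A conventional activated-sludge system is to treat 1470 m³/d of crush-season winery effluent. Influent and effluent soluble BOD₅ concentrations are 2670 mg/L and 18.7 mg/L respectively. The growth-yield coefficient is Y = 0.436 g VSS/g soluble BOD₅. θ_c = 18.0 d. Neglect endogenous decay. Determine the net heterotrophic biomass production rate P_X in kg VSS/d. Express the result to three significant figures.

No decay correction is needed, so Y_obs = Y = 0.436.
Substrate removed = Q·(S₀ − S) = 1470 m³/d × (2670 − 18.7) g/m³ = 3.9×10^6 g/d = 3897 kg/d.
Biomass produced: P_X = Y_obs·Q·ΔS = 0.4360 × 3897 ≈ 1699 kg VSS/d.

P_X ≈ 1700 kg VSS/d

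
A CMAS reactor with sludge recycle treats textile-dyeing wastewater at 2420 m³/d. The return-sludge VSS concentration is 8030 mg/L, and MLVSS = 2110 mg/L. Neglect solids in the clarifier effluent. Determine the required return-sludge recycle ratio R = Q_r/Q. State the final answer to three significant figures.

R = Q_r/Q = X/(X_r − X) = 2110 / (8030 − 2110) = 0.3564.

R ≈ 0.356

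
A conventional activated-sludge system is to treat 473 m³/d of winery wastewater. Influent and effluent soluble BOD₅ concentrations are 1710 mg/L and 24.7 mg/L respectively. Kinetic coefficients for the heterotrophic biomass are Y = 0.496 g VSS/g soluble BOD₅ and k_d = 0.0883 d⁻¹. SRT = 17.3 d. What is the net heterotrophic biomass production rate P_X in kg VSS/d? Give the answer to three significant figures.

P_X ≈ 156 kg VSS/d

Correct the yield for decay: Y_obs = Y/(1 + k_d θ_c) = 0.496 / (1 + 0.0883 × 17.3) = 0.496 / 2.528 = 0.1962.
Mass of soluble BOD₅ removed per day: Q(S₀ − S) = 473 × 1685 g/m³ = 797.1 kg/d.
P_X = Y_obs · Q(S₀ − S) = 0.1962 × 797.1 = 156.4 kg VSS/d.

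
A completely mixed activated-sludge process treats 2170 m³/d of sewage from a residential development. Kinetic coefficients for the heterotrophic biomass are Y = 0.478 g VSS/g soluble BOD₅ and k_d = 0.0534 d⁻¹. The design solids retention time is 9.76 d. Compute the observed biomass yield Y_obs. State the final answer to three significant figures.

Observed yield with endogenous decay: Y_obs = Y / (1 + k_d·θ_c) = 0.478 / (1 + 0.0534 × 9.76) = 0.478 / 1.521 = 0.3142 g VSS/g soluble BOD₅.

Y_obs ≈ 0.314 g VSS/g soluble BOD₅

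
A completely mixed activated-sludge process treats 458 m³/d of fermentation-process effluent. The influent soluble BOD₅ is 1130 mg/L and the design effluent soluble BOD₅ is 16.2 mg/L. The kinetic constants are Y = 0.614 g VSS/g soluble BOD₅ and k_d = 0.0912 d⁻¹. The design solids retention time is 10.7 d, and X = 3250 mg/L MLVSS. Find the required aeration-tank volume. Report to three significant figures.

V ≈ 522 m³

From the SRT design equation V = Y Q (S₀−S) θ_c / [X (1 + k_d θ_c)] = 0.614 × 458 × (1130 − 16.2) × 10.7 / [3250 × (1 + 0.0912 × 10.7)] = 3.35×10^6 / 6421 = 521.9 m³.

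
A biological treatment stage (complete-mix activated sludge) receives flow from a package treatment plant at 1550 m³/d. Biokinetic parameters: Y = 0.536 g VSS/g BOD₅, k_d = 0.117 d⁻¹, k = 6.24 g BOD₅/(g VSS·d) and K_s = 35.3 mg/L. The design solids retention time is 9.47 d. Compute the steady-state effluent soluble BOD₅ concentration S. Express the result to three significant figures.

S ≈ 2.52 mg/L

Effluent substrate depends only on kinetics and SRT: S = K_s(1 + k_d θ_c) / [θ_c(Yk − k_d) − 1] = 35.3 × (1 + 0.117 × 9.47) / [9.47 × (0.536 × 6.24 − 0.117) − 1] = 74.41 / 29.57 = 2.517 mg/L.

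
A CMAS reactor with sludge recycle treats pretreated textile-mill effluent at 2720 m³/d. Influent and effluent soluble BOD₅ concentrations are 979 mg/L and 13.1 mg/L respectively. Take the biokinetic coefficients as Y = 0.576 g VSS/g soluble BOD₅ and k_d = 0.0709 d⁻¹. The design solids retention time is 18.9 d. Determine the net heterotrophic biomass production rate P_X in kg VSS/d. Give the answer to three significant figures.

P_X ≈ 647 kg VSS/d

Observed yield with endogenous decay: Y_obs = Y / (1 + k_d·θ_c) = 0.576 / (1 + 0.0709 × 18.9) = 0.576 / 2.340 = 0.2462 g VSS/g soluble BOD₅.
ΔS = 979 − 13.1 = 965.9 mg/L, so the substrate removal rate is 2720 × 965.9/1000 = 2627 kg soluble BOD₅/d.
So the net sludge growth is P_X = 0.2462 × 2627 = 646.7 kg VSS/d.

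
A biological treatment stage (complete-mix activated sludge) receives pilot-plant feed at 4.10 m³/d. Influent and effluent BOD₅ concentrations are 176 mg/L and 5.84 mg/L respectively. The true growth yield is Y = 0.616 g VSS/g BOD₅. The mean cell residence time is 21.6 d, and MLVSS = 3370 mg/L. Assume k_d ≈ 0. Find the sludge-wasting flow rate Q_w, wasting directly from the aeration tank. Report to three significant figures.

V·X = Y·Q·ΔS·θ_c gives V = 0.616 × 4.10 × (176 − 5.84) × 21.6 / 3370 = 2.755 m³.
For wasting at MLVSS concentration, Q_w = V/θ_c = 2.755/21.6 = 0.1275 m³/d.

Q_w ≈ 0.128 m³/d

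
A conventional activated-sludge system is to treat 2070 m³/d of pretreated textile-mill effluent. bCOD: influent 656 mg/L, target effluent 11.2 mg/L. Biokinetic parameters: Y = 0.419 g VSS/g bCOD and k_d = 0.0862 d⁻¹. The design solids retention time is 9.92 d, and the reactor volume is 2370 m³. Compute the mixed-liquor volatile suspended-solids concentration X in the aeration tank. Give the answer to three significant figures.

From V·X·(1 + k_d·θ_c) = Y·Q·(S₀ − S)·θ_c: X = 0.419 × 2070 × (656 − 11.2) × 9.92 / [2370 × (1 + 0.0862 × 9.92)] = 1262 mg/L.

X ≈ 1260 mg/L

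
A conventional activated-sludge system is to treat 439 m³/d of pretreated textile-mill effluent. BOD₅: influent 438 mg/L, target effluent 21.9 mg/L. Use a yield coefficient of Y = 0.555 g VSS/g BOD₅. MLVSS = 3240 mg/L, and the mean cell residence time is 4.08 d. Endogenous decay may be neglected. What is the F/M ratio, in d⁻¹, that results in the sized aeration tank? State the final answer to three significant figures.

F/M ≈ 0.465 d⁻¹

With k_d = 0 the design equation reduces to V = Y Q (S₀−S) θ_c / X = 0.555 × 439 × (438 − 21.9) × 4.08 / 3240 = 127.7 m³.
Food-to-microorganism ratio F/M = Q S₀ / (V X) = 439 × 438 / (127.7 × 3240) = 0.4649 d⁻¹.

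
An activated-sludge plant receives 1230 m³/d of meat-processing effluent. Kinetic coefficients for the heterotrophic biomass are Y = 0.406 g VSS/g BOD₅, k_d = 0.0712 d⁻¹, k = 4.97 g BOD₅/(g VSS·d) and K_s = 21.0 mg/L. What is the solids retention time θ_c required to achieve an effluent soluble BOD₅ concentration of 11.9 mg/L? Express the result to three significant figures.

From 1/θ_c = Y·k·S/(K_s + S) − k_d: Y·k·S/(K_s+S) = 0.406 × 4.97 × 11.9 / (21.0 + 11.9) = 0.7298 d⁻¹.
Then 1/θ_c = μ − k_d = 0.7298 − 0.0712 = 0.6586 d⁻¹, giving θ_c = 1.518 d.

θ_c ≈ 1.52 d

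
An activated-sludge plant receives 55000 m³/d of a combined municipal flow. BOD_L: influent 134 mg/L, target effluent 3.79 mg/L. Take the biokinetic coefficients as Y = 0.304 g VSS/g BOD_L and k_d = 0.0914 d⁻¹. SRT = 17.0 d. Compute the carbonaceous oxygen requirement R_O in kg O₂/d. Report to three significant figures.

Y_obs = Y / (1 + k_d θ_c) = 0.304 / (1 + 0.0914 × 17.0) = 0.304 / 2.554 = 0.1190.
ΔS = 134 − 3.79 = 130.2 mg/L, so the substrate removal rate is 55000 × 130.2/1000 = 7162 kg BOD_L/d.
Biomass synthesised: P_X = Y_obs × 7162 = 852.5 kg VSS/d.
R_O = Q·ΔS − 1.42 P_X = 7162 − 1211 = 5951 kg O₂/d.

R_O ≈ 5950 kg O₂/d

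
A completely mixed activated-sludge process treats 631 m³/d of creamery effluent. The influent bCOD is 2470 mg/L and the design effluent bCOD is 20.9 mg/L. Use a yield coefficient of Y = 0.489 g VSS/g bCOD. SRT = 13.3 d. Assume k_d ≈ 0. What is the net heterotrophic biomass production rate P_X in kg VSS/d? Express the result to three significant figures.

P_X ≈ 756 kg VSS/d

With endogenous decay neglected, the observed yield equals the true yield: Y_obs = Y = 0.489 g VSS/g bCOD.
ΔS = 2470 − 20.9 = 2449 mg/L, so the substrate removal rate is 631 × 2449/1000 = 1545 kg bCOD/d.
So the net sludge growth is P_X = 0.4890 × 1545 = 755.7 kg VSS/d.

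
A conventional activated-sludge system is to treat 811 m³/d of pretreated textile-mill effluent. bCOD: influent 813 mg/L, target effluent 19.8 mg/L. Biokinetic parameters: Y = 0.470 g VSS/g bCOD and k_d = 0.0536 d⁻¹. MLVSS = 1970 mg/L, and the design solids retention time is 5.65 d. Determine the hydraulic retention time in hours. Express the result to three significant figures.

τ ≈ 19.7 h

From the SRT design equation V = Y Q (S₀−S) θ_c / [X (1 + k_d θ_c)] = 0.470 × 811 × (813 − 19.8) × 5.65 / [1970 × (1 + 0.0536 × 5.65)] = 1.71×10^6 / 2567 = 665.6 m³.
Hydraulic retention time τ = V/Q = 665.6 / 811 = 0.8207 d = 19.70 h.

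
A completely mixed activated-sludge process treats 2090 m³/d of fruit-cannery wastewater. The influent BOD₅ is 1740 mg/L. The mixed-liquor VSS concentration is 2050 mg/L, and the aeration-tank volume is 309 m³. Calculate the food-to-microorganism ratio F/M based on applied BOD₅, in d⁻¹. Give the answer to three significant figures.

F/M = applied load / biomass = Q·S₀/(V·X) = 2090 × 1740 / (309.0 × 2050) = 5.741 d⁻¹.

F/M ≈ 5.74 d⁻¹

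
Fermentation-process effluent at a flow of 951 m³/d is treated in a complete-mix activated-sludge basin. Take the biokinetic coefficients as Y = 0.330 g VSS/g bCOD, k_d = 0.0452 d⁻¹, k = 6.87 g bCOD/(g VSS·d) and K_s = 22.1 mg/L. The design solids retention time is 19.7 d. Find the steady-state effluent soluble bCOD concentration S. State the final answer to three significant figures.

Effluent substrate depends only on kinetics and SRT: S = K_s(1 + k_d θ_c) / [θ_c(Yk − k_d) − 1] = 22.1 × (1 + 0.0452 × 19.7) / [19.7 × (0.330 × 6.87 − 0.0452) − 1] = 41.78 / 42.77 = 0.9768 mg/L.

S ≈ 0.977 mg/L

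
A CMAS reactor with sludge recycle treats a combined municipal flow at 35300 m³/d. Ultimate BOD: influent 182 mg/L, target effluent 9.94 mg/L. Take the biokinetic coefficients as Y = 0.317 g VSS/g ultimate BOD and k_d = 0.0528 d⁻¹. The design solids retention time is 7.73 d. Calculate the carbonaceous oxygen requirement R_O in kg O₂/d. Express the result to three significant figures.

R_O ≈ 4130 kg O₂/d

Correct the yield for decay: Y_obs = Y/(1 + k_d θ_c) = 0.317 / (1 + 0.0528 × 7.73) = 0.317 / 1.408 = 0.2251.
Q·(S₀ − S) = 35300 × (182 − 9.94) × 10⁻³ = 6074 kg/d removed.
Biomass synthesised: P_X = Y_obs × 6074 = 1367 kg VSS/d.
R_O = Q·(S₀ − S) − 1.42·P_X = 6074 − 1.42 × 1367 = 4132 kg O₂/d.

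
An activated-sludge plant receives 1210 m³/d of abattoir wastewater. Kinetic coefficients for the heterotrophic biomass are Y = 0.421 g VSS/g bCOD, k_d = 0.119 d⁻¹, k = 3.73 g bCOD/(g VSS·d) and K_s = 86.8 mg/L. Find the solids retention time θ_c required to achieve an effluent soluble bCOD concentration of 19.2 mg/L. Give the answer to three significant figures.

From 1/θ_c = Y·k·S/(K_s + S) − k_d: Y·k·S/(K_s+S) = 0.421 × 3.73 × 19.2 / (86.8 + 19.2) = 0.2844 d⁻¹.
1/θ_c = 0.2844 − 0.119 = 0.1654 d⁻¹, so θ_c = 6.045 d.

θ_c ≈ 6.04 d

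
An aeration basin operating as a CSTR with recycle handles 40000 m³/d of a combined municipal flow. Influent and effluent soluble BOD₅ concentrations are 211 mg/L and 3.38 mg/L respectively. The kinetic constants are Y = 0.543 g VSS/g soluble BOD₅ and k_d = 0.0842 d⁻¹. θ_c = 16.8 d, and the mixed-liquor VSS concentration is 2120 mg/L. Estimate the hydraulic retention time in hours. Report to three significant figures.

τ ≈ 8.88 h

Rearranging the biomass balance for a CMAS with decay, V = Y·Q·ΔS·θ_c / [X·(1+k_d θ_c)] = 0.543 × 40000 × (211 − 3.38) × 16.8 / [2120 × (1 + 0.0842 × 16.8)] = 7.58×10^7 / 5119 = 14800 m³.
τ = V/Q = 14800/40000 = 0.3700 d, or 8.880 h.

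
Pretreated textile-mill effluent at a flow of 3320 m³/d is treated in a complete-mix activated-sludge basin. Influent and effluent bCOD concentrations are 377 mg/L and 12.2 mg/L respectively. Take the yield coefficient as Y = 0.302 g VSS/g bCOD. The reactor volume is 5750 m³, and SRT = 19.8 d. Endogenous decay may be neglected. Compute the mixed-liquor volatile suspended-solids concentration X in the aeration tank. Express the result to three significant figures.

X ≈ 1260 mg/L

X = Y·Q·ΔS·θ_c / V = 0.302 × 3320 × (377 − 12.2) × 19.8 / 5750 = 1259 mg/L.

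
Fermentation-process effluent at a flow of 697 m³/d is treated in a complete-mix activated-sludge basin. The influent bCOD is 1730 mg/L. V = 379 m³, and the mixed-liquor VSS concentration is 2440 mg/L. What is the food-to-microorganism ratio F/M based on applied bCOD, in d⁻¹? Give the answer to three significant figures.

Food-to-microorganism ratio F/M = Q S₀ / (V X) = 697 × 1730 / (379.0 × 2440) = 1.304 d⁻¹.

F/M ≈ 1.30 d⁻¹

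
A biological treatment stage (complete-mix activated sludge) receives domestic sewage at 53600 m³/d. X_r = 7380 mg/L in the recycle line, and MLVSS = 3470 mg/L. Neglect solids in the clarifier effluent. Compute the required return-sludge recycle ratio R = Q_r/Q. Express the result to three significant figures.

R = Q_r/Q = X/(X_r − X) = 3470 / (7380 − 3470) = 0.8875.

R ≈ 0.887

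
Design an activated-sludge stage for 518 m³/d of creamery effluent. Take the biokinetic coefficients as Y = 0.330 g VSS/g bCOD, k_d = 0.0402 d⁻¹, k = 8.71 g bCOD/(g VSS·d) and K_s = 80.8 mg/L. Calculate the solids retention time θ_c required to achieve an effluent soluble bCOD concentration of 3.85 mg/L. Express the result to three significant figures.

From 1/θ_c = Y·k·S/(K_s + S) − k_d: Y·k·S/(K_s+S) = 0.330 × 8.71 × 3.85 / (80.8 + 3.85) = 0.1307 d⁻¹.
1/θ_c = 0.1307 − 0.0402 = 0.09053 d⁻¹, so θ_c = 11.05 d.

θ_c ≈ 11.0 d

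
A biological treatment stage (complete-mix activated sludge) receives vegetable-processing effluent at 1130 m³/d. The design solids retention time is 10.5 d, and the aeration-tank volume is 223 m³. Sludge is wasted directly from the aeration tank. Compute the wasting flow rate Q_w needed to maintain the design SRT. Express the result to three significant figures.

Q_w ≈ 21.2 m³/d

Wasting from the aeration tank: Q_w = V / θ_c = 223.0 / 10.5 = 21.24 m³/d.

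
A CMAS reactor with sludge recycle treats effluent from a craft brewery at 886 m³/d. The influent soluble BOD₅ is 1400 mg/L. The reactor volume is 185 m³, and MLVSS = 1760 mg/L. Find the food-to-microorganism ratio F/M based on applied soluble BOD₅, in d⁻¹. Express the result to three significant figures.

F/M ≈ 3.81 d⁻¹

F/M = applied load / biomass = Q·S₀/(V·X) = 886 × 1400 / (185.0 × 1760) = 3.810 d⁻¹.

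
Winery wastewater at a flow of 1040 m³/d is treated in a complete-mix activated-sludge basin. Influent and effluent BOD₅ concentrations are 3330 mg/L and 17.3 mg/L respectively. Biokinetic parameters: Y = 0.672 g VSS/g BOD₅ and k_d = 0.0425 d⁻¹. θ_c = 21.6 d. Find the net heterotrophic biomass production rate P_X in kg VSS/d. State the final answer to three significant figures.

Correct the yield for decay: Y_obs = Y/(1 + k_d θ_c) = 0.672 / (1 + 0.0425 × 21.6) = 0.672 / 1.918 = 0.3504.
Substrate removed = Q·(S₀ − S) = 1040 m³/d × (3330 − 17.3) g/m³ = 3.45×10^6 g/d = 3445 kg/d.
Biomass produced: P_X = Y_obs·Q·ΔS = 0.3504 × 3445 ≈ 1207 kg VSS/d.

P_X ≈ 1210 kg VSS/d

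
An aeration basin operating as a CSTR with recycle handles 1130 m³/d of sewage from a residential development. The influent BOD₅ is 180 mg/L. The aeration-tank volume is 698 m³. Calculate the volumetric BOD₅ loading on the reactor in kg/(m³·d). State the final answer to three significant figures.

L_v = Q S₀ / V = 1130 × 180 × 10⁻³ / 698.0 = 0.2914 kg/(m³·d).

L_v ≈ 0.291 kg BOD₅/(m³·d)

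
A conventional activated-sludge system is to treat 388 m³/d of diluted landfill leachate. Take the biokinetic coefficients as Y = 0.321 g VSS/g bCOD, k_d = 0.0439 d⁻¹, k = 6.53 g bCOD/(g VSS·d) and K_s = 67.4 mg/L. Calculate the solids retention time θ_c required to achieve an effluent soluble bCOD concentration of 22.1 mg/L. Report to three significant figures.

At the target effluent, Y k S/(K_s+S) = 0.321×6.53×22.1/89.50 = 0.5176 d⁻¹.
θ_c = 1/(μ − k_d) = 1/(0.5176 − 0.0439) = 1/0.4737 = 2.111 d.

θ_c ≈ 2.11 d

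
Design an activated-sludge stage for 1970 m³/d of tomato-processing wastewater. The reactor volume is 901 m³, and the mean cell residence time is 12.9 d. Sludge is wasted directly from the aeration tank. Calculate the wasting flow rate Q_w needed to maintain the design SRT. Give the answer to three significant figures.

Wasting from the aeration tank: Q_w = V / θ_c = 901.0 / 12.9 = 69.84 m³/d.

Q_w ≈ 69.8 m³/d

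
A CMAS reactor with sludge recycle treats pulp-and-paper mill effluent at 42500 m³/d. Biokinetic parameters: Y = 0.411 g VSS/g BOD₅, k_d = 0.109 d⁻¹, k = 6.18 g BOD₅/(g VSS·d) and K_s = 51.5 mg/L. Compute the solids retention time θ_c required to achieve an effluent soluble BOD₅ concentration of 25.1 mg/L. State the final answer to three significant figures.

θ_c ≈ 1.38 d

From 1/θ_c = Y·k·S/(K_s + S) − k_d: Y·k·S/(K_s+S) = 0.411 × 6.18 × 25.1 / (51.5 + 25.1) = 0.8323 d⁻¹.
1/θ_c = 0.8323 − 0.109 = 0.7233 d⁻¹, so θ_c = 1.383 d.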